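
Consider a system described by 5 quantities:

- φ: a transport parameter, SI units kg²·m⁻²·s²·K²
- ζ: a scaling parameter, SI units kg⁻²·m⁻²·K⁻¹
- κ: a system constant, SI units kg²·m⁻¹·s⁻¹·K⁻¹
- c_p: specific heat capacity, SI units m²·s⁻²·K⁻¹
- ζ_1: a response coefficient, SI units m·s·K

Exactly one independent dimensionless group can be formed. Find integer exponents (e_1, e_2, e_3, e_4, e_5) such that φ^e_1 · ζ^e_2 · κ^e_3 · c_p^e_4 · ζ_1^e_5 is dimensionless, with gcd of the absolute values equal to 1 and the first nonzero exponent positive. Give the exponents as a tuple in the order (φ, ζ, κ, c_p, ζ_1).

(1, 2, 1, 2, 3)

M: e_1·(2) + e_2·(-2) + e_3·(2) + e_4·(0) + e_5·(0) = 0
L: e_1·(-2) + e_2·(-2) + e_3·(-1) + e_4·(2) + e_5·(1) = 0
T: e_1·(2) + e_2·(0) + e_3·(-1) + e_4·(-2) + e_5·(1) = 0
Θ: e_1·(2) + e_2·(-1) + e_3·(-1) + e_4·(-1) + e_5·(1) = 0
Solving this homogeneous linear system for the smallest-integer solution (first nonzero entry positive) gives (1, 2, 1, 2, 3).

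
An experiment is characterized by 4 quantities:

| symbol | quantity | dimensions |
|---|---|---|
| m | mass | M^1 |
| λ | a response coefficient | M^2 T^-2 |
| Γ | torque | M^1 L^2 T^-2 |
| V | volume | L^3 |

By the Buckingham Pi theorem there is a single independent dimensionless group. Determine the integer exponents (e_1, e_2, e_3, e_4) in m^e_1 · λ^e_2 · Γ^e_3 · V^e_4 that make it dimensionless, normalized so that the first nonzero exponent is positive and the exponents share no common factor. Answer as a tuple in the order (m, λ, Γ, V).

(3, -3, 3, -2)

M: e_1·(1) + e_2·(2) + e_3·(1) + e_4·(0) = 0
L: e_1·(0) + e_2·(0) + e_3·(2) + e_4·(3) = 0
T: e_1·(0) + e_2·(-2) + e_3·(-2) + e_4·(0) = 0
Solving this homogeneous linear system for the smallest-integer solution (first nonzero entry positive) gives (3, -3, 3, -2).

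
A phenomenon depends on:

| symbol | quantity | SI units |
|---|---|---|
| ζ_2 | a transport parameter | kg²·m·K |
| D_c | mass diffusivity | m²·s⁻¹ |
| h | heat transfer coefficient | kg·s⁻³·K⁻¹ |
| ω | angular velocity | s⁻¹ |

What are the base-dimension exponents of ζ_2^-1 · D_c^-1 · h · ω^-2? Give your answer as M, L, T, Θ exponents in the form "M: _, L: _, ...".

M: -1, L: -3, T: 0, Θ: -2

Collect each base-dimension exponent across the product:
  M: −(2) − (0) + (1) − 2·(0) = -1
  L: −(1) − (2) + (0) − 2·(0) = -3
  T: −(0) − (-1) + (-3) − 2·(-1) = 0
  Θ: −(1) − (0) + (-1) − 2·(0) = -2
So the dimensions are [M⁻¹ L⁻³ Θ⁻²].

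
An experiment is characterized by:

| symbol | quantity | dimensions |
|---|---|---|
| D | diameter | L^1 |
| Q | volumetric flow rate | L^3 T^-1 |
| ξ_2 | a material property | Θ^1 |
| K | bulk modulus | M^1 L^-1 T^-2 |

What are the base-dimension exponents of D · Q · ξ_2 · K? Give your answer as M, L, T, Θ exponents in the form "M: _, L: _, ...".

M: 1, L: 3, T: -3, Θ: 1

Collect each base-dimension exponent across the product:
  M: (0) + (0) + (0) + (1) = 1
  L: (1) + (3) + (0) + (-1) = 3
  T: (0) + (-1) + (0) + (-2) = -3
  Θ: (0) + (0) + (1) + (0) = 1
So the dimensions are [M L³ T⁻³ Θ].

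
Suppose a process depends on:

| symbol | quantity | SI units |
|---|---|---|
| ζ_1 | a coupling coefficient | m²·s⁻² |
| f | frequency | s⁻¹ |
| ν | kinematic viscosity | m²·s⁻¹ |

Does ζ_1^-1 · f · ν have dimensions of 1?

Sum the exponent of each base dimension across the product:
  L: −[ζ_1]_L + [f]_L + [ν]_L = −(2) + (0) + (2) = 0
  T: −[ζ_1]_T + [f]_T + [ν]_T = −(-2) + (-1) + (-1) = 0
All base exponents vanish — dimensionless.

yes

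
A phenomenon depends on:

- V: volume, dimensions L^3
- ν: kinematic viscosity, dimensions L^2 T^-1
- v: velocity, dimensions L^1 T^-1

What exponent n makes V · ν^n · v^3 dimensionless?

Balance the L exponent: (2)·n from ν, plus (3) + 3·(1) = 6 from the rest, must sum to zero.
2n + 6 = 0, so n = -3.

-3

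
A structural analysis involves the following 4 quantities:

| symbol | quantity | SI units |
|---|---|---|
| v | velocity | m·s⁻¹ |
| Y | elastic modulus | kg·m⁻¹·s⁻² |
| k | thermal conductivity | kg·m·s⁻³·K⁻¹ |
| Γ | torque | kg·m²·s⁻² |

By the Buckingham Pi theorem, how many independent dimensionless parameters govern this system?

There are 4 variables and 4 base dimensions (M, L, T, Θ).
The dimension matrix has rank 4.
Independent dimensionless groups: 4 − 4 = 0.

0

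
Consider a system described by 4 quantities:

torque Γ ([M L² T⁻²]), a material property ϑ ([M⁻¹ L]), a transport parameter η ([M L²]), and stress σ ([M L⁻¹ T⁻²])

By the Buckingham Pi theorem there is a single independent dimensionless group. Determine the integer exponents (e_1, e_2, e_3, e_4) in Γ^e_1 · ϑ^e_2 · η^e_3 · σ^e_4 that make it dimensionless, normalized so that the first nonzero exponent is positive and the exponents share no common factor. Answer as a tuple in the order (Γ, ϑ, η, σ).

M: e_1·(1) + e_2·(-1) + e_3·(1) + e_4·(1) = 0
L: e_1·(2) + e_2·(1) + e_3·(2) + e_4·(-1) = 0
T: e_1·(-2) + e_2·(0) + e_3·(0) + e_4·(-2) = 0
Solving this homogeneous linear system for the smallest-integer solution (first nonzero entry positive) gives (1, -1, -1, -1).

(1, -1, -1, -1)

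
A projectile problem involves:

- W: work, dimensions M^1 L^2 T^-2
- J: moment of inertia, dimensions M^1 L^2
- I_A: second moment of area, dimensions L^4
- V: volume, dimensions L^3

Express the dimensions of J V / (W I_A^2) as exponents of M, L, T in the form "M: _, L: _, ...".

Collect each base-dimension exponent across the product:
  M: −(1) + (1) − 2·(0) + (0) = 0
  L: −(2) + (2) − 2·(4) + (3) = -5
  T: −(-2) + (0) − 2·(0) + (0) = 2
So the dimensions are [L⁻⁵ T²].

M: 0, L: -5, T: 2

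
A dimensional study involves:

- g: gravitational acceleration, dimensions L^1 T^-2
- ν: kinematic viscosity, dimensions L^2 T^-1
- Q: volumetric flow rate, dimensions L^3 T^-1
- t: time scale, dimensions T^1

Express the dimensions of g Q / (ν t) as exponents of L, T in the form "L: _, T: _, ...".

L: 2, T: -3

Collect each base-dimension exponent across the product:
  L: (1) − (2) + (3) − (0) = 2
  T: (-2) − (-1) + (-1) − (1) = -3
So the dimensions are [L² T⁻³].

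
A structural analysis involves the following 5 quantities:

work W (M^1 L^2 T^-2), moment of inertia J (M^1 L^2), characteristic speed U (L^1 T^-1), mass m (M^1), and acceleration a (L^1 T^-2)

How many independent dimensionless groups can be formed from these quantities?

There are 5 variables and 3 base dimensions (M, L, T).
The dimension matrix has rank 3.
Independent dimensionless groups: 5 − 3 = 2.

2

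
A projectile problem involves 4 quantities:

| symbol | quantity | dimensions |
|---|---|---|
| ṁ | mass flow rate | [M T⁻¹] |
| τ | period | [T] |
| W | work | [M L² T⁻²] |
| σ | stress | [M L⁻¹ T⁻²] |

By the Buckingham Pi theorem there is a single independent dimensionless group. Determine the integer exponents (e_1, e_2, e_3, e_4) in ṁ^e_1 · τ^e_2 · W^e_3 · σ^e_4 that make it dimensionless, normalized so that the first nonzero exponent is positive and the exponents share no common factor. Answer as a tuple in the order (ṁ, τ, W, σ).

(3, -3, -1, -2)

M: e_1·(1) + e_2·(0) + e_3·(1) + e_4·(1) = 0
L: e_1·(0) + e_2·(0) + e_3·(2) + e_4·(-1) = 0
T: e_1·(-1) + e_2·(1) + e_3·(-2) + e_4·(-2) = 0
Solving this homogeneous linear system for the smallest-integer solution (first nonzero entry positive) gives (3, -3, -1, -2).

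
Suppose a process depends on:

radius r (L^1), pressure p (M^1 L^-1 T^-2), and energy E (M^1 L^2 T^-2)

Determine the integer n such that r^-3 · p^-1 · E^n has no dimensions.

Balance the M exponent: (1)·n from E, plus −3·(0) − (1) = -1 from the rest, must sum to zero.
n − 1 = 0, so n = 1.

1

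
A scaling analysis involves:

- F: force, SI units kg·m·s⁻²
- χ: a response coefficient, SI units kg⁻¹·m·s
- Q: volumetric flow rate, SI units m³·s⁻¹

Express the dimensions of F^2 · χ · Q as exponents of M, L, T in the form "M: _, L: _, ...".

Collect each base-dimension exponent across the product:
  M: 2·(1) + (-1) + (0) = 1
  L: 2·(1) + (1) + (3) = 6
  T: 2·(-2) + (1) + (-1) = -4
So the dimensions are [M L⁶ T⁻⁴].

M: 1, L: 6, T: -4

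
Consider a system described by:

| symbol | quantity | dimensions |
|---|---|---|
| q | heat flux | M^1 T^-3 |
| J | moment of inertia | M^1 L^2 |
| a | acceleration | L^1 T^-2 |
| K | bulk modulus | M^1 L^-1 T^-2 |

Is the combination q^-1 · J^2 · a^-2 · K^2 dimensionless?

no

Sum the exponent of each base dimension across the product:
  M: −[q]_M + 2·[J]_M − 2·[a]_M + 2·[K]_M = −(1) + 2·(1) − 2·(0) + 2·(1) = 3
  L: −[q]_L + 2·[J]_L − 2·[a]_L + 2·[K]_L = −(0) + 2·(2) − 2·(1) + 2·(-1) = 0
  T: −[q]_T + 2·[J]_T − 2·[a]_T + 2·[K]_T = −(-3) + 2·(0) − 2·(-2) + 2·(-2) = 3
Net dimensions [M³ T³] ≠ [1] — not dimensionless.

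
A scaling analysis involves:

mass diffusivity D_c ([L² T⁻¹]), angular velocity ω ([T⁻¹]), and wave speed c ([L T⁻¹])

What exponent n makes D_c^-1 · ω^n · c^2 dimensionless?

-1

Balance the T exponent: (-1)·n from ω, plus −(-1) + 2·(-1) = -1 from the rest, must sum to zero.
−n − 1 = 0, so n = -1.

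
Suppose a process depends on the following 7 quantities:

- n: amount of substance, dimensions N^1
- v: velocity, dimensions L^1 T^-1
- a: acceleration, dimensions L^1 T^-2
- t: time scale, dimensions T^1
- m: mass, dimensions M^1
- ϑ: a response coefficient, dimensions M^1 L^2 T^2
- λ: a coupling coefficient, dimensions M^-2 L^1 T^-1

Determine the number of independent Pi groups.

3

There are 7 variables and 4 base dimensions (M, L, T, N).
The dimension matrix has rank 4.
Independent dimensionless groups: 7 − 4 = 3.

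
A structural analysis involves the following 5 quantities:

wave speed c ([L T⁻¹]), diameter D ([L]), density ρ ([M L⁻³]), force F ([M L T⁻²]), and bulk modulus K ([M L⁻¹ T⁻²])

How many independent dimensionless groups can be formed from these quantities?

There are 5 variables and 3 base dimensions (M, L, T).
The dimension matrix has rank 3.
Independent dimensionless groups: 5 − 3 = 2.

2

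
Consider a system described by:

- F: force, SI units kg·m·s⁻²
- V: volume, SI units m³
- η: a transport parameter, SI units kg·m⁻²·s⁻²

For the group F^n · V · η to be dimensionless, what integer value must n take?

-1

Balance the M exponent: (1)·n from F, plus (0) + (1) = 1 from the rest, must sum to zero.
n + 1 = 0, so n = -1.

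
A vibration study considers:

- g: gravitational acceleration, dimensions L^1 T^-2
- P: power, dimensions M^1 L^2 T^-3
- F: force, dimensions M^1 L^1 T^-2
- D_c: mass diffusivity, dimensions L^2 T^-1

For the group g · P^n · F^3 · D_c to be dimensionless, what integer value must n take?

Balance the M exponent: (1)·n from P, plus (0) + 3·(1) + (0) = 3 from the rest, must sum to zero.
n + 3 = 0, so n = -3.

-3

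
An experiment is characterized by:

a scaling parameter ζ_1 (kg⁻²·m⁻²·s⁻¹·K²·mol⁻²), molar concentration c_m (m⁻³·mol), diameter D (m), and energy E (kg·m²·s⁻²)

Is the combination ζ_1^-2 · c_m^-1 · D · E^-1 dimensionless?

Sum the exponent of each base dimension across the product:
  M: −2·[ζ_1]_M − [c_m]_M + [D]_M − [E]_M = −2·(-2) − (0) + (0) − (1) = 3
  L: −2·[ζ_1]_L − [c_m]_L + [D]_L − [E]_L = −2·(-2) − (-3) + (1) − (2) = 6
  T: −2·[ζ_1]_T − [c_m]_T + [D]_T − [E]_T = −2·(-1) − (0) + (0) − (-2) = 4
  Θ: −2·[ζ_1]_Θ − [c_m]_Θ + [D]_Θ − [E]_Θ = −2·(2) − (0) + (0) − (0) = -4
  N: −2·[ζ_1]_N − [c_m]_N + [D]_N − [E]_N = −2·(-2) − (1) + (0) − (0) = 3
Net dimensions [M³ L⁶ T⁴ Θ⁻⁴ N³] ≠ [1] — not dimensionless.

no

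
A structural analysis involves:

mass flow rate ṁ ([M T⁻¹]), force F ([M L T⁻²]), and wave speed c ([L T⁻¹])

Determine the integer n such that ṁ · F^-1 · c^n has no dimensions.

1

Balance the L exponent: (1)·n from c, plus (0) − (1) = -1 from the rest, must sum to zero.
n − 1 = 0, so n = 1.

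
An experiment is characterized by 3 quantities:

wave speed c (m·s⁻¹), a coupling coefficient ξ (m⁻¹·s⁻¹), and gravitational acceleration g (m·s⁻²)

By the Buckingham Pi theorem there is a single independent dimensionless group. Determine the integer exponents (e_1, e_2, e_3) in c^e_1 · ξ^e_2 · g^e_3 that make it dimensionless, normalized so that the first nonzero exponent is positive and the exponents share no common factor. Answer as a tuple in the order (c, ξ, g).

(3, 1, -2)

L: e_1·(1) + e_2·(-1) + e_3·(1) = 0
T: e_1·(-1) + e_2·(-1) + e_3·(-2) = 0
Solving this homogeneous linear system for the smallest-integer solution (first nonzero entry positive) gives (3, 1, -2).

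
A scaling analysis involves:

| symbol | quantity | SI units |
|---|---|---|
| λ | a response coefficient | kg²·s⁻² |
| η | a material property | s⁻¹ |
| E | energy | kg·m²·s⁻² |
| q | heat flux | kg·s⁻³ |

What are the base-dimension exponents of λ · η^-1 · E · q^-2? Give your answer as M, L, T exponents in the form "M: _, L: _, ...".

Collect each base-dimension exponent across the product:
  M: (2) − (0) + (1) − 2·(1) = 1
  L: (0) − (0) + (2) − 2·(0) = 2
  T: (-2) − (-1) + (-2) − 2·(-3) = 3
So the dimensions are [M L² T³].

M: 1, L: 2, T: 3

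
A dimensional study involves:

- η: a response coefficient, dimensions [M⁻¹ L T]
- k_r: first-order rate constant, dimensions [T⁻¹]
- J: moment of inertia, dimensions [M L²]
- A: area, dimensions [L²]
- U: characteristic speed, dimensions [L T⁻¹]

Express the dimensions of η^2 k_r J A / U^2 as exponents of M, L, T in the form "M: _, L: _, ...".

M: -1, L: 4, T: 3

Collect each base-dimension exponent across the product:
  M: 2·(-1) + (0) + (1) + (0) − 2·(0) = -1
  L: 2·(1) + (0) + (2) + (2) − 2·(1) = 4
  T: 2·(1) + (-1) + (0) + (0) − 2·(-1) = 3
So the dimensions are [M⁻¹ L⁴ T³].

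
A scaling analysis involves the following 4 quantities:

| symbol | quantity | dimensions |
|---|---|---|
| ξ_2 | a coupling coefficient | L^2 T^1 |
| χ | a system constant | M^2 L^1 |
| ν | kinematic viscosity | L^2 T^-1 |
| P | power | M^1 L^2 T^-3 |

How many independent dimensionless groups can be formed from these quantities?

There are 4 variables and 3 base dimensions (M, L, T).
The dimension matrix has rank 3.
Independent dimensionless groups: 4 − 3 = 1.

1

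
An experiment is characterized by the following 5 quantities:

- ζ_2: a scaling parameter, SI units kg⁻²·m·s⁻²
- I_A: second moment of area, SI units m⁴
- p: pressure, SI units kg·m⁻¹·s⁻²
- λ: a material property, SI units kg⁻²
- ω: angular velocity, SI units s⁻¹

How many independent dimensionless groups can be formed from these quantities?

2

There are 5 variables and 3 base dimensions (M, L, T).
The dimension matrix has rank 3.
Independent dimensionless groups: 5 − 3 = 2.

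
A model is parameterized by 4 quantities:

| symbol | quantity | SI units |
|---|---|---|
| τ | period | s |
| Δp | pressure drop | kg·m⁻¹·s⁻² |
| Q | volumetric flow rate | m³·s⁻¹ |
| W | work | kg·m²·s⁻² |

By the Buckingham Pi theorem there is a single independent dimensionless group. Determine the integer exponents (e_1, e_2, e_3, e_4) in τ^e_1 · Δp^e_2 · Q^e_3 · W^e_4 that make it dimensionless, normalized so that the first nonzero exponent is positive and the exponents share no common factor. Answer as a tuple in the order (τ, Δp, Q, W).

M: e_1·(0) + e_2·(1) + e_3·(0) + e_4·(1) = 0
L: e_1·(0) + e_2·(-1) + e_3·(3) + e_4·(2) = 0
T: e_1·(1) + e_2·(-2) + e_3·(-1) + e_4·(-2) = 0
Solving this homogeneous linear system for the smallest-integer solution (first nonzero entry positive) gives (1, 1, 1, -1).

(1, 1, 1, -1)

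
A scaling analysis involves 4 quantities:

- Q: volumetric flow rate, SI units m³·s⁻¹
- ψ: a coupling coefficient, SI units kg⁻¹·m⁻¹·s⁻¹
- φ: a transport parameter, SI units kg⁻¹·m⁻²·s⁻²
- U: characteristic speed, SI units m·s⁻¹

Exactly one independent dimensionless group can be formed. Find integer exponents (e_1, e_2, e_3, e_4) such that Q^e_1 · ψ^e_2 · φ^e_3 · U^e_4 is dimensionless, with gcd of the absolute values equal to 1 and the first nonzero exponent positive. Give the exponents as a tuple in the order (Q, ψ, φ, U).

(1, -1, 1, -2)

M: e_1·(0) + e_2·(-1) + e_3·(-1) + e_4·(0) = 0
L: e_1·(3) + e_2·(-1) + e_3·(-2) + e_4·(1) = 0
T: e_1·(-1) + e_2·(-1) + e_3·(-2) + e_4·(-1) = 0
Solving this homogeneous linear system for the smallest-integer solution (first nonzero entry positive) gives (1, -1, 1, -2).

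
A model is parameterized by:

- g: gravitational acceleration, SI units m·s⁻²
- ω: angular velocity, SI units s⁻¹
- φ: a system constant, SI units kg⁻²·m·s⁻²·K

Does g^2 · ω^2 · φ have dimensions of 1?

Sum the exponent of each base dimension across the product:
  M: 2·[g]_M + 2·[ω]_M + [φ]_M = 2·(0) + 2·(0) + (-2) = -2
  L: 2·[g]_L + 2·[ω]_L + [φ]_L = 2·(1) + 2·(0) + (1) = 3
  T: 2·[g]_T + 2·[ω]_T + [φ]_T = 2·(-2) + 2·(-1) + (-2) = -8
  Θ: 2·[g]_Θ + 2·[ω]_Θ + [φ]_Θ = 2·(0) + 2·(0) + (1) = 1
Net dimensions [M⁻² L³ T⁻⁸ Θ] ≠ [1] — not dimensionless.

no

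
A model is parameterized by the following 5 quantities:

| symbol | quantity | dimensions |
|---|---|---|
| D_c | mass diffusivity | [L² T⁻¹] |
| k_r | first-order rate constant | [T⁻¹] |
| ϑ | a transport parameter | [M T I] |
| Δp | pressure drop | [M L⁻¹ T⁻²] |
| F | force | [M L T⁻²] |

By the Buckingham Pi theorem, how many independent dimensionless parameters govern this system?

There are 5 variables and 4 base dimensions (M, L, T, I).
The dimension matrix has rank 4.
Independent dimensionless groups: 5 − 4 = 1.

1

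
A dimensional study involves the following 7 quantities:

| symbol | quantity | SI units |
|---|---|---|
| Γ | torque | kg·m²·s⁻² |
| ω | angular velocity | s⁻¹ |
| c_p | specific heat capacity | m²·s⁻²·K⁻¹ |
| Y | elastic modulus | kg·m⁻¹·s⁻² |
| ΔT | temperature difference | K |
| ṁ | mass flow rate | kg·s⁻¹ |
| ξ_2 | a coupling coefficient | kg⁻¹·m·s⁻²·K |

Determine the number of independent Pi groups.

3

There are 7 variables and 4 base dimensions (M, L, T, Θ).
The dimension matrix has rank 4.
Independent dimensionless groups: 7 − 4 = 3.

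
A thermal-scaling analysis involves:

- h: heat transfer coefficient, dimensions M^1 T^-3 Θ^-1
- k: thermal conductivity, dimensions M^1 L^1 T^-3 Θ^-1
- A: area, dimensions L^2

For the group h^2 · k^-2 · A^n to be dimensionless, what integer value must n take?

1

Balance the L exponent: (2)·n from A, plus 2·(0) − 2·(1) = -2 from the rest, must sum to zero.
2n − 2 = 0, so n = 1.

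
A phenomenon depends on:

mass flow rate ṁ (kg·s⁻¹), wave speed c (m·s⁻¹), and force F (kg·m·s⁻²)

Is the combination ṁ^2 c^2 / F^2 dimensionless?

yes

Sum the exponent of each base dimension across the product:
  M: 2·[ṁ]_M + 2·[c]_M − 2·[F]_M = 2·(1) + 2·(0) − 2·(1) = 0
  L: 2·[ṁ]_L + 2·[c]_L − 2·[F]_L = 2·(0) + 2·(1) − 2·(1) = 0
  T: 2·[ṁ]_T + 2·[c]_T − 2·[F]_T = 2·(-1) + 2·(-1) − 2·(-2) = 0
  I: 2·[ṁ]_I + 2·[c]_I − 2·[F]_I = 2·(0) + 2·(0) − 2·(0) = 0
All base exponents vanish — dimensionless.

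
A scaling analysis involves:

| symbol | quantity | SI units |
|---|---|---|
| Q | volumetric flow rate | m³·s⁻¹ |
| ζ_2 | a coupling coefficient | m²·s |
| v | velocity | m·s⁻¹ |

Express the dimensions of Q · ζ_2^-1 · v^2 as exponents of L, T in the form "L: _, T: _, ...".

L: 3, T: -4

Collect each base-dimension exponent across the product:
  L: (3) − (2) + 2·(1) = 3
  T: (-1) − (1) + 2·(-1) = -4
So the dimensions are [L³ T⁻⁴].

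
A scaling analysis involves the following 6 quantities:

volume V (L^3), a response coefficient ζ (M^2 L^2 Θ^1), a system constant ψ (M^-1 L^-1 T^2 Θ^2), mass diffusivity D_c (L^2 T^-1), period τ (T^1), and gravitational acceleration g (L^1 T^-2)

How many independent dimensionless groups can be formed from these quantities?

There are 6 variables and 4 base dimensions (M, L, T, Θ).
The dimension matrix has rank 4.
Independent dimensionless groups: 6 − 4 = 2.

2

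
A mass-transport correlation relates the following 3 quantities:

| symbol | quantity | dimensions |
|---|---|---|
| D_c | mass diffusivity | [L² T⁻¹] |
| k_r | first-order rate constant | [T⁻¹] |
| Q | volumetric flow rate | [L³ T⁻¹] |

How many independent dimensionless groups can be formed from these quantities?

1

There are 3 variables and 2 base dimensions (L, T).
The dimension matrix has rank 2.
Independent dimensionless groups: 3 − 2 = 1.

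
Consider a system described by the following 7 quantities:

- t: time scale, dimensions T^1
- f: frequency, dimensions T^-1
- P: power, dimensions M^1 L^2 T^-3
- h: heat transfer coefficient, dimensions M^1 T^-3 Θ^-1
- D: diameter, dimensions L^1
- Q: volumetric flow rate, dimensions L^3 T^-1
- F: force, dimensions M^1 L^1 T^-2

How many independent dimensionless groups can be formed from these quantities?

3

There are 7 variables and 4 base dimensions (M, L, T, Θ).
The dimension matrix has rank 4.
Independent dimensionless groups: 7 − 4 = 3.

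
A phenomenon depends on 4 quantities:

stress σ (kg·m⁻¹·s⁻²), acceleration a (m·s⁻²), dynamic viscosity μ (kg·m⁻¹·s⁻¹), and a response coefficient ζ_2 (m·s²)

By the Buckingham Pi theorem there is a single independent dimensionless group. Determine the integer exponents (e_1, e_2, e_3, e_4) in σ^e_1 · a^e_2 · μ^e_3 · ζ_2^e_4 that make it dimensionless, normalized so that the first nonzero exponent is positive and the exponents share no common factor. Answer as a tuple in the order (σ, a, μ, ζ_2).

M: e_1·(1) + e_2·(0) + e_3·(1) + e_4·(0) = 0
L: e_1·(-1) + e_2·(1) + e_3·(-1) + e_4·(1) = 0
T: e_1·(-2) + e_2·(-2) + e_3·(-1) + e_4·(2) = 0
Solving this homogeneous linear system for the smallest-integer solution (first nonzero entry positive) gives (4, -1, -4, 1).

(4, -1, -4, 1)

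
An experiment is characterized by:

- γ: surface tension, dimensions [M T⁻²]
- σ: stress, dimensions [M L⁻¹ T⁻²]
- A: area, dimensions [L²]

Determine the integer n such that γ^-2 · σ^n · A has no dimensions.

Balance the M exponent: (1)·n from σ, plus −2·(1) + (0) = -2 from the rest, must sum to zero.
n − 2 = 0, so n = 2.

2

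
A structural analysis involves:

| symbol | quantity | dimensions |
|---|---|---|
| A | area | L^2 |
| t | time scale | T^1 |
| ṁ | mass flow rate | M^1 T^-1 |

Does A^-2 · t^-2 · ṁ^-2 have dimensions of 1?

Sum the exponent of each base dimension across the product:
  M: −2·[A]_M − 2·[t]_M − 2·[ṁ]_M = −2·(0) − 2·(0) − 2·(1) = -2
  L: −2·[A]_L − 2·[t]_L − 2·[ṁ]_L = −2·(2) − 2·(0) − 2·(0) = -4
  T: −2·[A]_T − 2·[t]_T − 2·[ṁ]_T = −2·(0) − 2·(1) − 2·(-1) = 0
Net dimensions [M⁻² L⁻⁴] ≠ [1] — not dimensionless.

no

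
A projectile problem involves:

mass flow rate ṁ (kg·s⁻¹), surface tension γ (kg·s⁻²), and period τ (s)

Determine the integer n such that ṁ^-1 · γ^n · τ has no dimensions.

1

Balance the M exponent: (1)·n from γ, plus −(1) + (0) = -1 from the rest, must sum to zero.
n − 1 = 0, so n = 1.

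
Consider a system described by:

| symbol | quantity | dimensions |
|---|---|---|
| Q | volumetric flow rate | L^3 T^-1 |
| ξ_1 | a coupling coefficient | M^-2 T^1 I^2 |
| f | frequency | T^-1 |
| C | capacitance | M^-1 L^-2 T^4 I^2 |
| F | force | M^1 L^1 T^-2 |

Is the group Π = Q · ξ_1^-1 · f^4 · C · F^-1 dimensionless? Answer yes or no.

yes

Sum the exponent of each base dimension across the product:
  M: [Q]_M − [ξ_1]_M + 4·[f]_M + [C]_M − [F]_M = (0) − (-2) + 4·(0) + (-1) − (1) = 0
  L: [Q]_L − [ξ_1]_L + 4·[f]_L + [C]_L − [F]_L = (3) − (0) + 4·(0) + (-2) − (1) = 0
  T: [Q]_T − [ξ_1]_T + 4·[f]_T + [C]_T − [F]_T = (-1) − (1) + 4·(-1) + (4) − (-2) = 0
  I: [Q]_I − [ξ_1]_I + 4·[f]_I + [C]_I − [F]_I = (0) − (2) + 4·(0) + (2) − (0) = 0
All base exponents vanish — dimensionless.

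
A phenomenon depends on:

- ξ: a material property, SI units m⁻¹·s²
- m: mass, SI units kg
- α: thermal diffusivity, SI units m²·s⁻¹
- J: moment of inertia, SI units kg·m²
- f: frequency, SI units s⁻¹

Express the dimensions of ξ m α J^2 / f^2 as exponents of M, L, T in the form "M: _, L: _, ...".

M: 3, L: 5, T: 3

Collect each base-dimension exponent across the product:
  M: (0) + (1) + (0) + 2·(1) − 2·(0) = 3
  L: (-1) + (0) + (2) + 2·(2) − 2·(0) = 5
  T: (2) + (0) + (-1) + 2·(0) − 2·(-1) = 3
So the dimensions are [M³ L⁵ T³].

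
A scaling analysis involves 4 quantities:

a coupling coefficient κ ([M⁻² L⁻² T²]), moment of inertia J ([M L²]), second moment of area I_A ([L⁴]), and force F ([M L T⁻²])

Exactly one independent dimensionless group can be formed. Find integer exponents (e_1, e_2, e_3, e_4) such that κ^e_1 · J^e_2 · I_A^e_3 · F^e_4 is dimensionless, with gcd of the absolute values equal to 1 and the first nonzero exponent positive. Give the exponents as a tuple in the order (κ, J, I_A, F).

M: e_1·(-2) + e_2·(1) + e_3·(0) + e_4·(1) = 0
L: e_1·(-2) + e_2·(2) + e_3·(4) + e_4·(1) = 0
T: e_1·(2) + e_2·(0) + e_3·(0) + e_4·(-2) = 0
Solving this homogeneous linear system for the smallest-integer solution (first nonzero entry positive) gives (4, 4, -1, 4).

(4, 4, -1, 4)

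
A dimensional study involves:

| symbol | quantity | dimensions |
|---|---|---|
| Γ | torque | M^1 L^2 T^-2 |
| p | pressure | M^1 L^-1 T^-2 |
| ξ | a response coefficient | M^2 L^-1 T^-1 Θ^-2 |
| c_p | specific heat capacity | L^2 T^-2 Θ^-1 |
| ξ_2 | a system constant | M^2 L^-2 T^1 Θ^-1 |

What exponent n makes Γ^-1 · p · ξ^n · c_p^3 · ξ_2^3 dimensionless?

-3

Balance the M exponent: (2)·n from ξ, plus −(1) + (1) + 3·(0) + 3·(2) = 6 from the rest, must sum to zero.
2n + 6 = 0, so n = -3.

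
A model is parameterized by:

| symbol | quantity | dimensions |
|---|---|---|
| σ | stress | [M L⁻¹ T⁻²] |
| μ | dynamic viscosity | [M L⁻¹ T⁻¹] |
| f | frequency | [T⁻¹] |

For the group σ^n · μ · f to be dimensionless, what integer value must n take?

Balance the M exponent: (1)·n from σ, plus (1) + (0) = 1 from the rest, must sum to zero.
n + 1 = 0, so n = -1.

-1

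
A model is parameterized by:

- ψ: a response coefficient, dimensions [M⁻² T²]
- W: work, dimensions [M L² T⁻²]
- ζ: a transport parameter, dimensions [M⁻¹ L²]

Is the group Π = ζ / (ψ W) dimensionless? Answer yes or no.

Sum the exponent of each base dimension across the product:
  M: −[ψ]_M − [W]_M + [ζ]_M = −(-2) − (1) + (-1) = 0
  L: −[ψ]_L − [W]_L + [ζ]_L = −(0) − (2) + (2) = 0
  T: −[ψ]_T − [W]_T + [ζ]_T = −(2) − (-2) + (0) = 0
All base exponents vanish — dimensionless.

yes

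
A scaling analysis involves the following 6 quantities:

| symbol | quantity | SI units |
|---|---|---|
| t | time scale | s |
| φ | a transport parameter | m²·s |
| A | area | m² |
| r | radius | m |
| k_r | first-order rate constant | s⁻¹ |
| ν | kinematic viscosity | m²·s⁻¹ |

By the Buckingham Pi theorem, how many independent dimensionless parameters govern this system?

4

There are 6 variables and 2 base dimensions (L, T).
The dimension matrix has rank 2.
Independent dimensionless groups: 6 − 2 = 4.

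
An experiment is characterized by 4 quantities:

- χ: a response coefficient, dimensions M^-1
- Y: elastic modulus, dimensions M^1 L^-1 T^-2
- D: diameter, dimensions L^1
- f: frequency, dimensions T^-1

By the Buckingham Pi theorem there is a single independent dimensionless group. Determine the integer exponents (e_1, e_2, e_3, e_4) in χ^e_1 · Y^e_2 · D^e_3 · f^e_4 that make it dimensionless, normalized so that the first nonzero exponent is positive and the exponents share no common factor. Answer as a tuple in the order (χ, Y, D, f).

M: e_1·(-1) + e_2·(1) + e_3·(0) + e_4·(0) = 0
L: e_1·(0) + e_2·(-1) + e_3·(1) + e_4·(0) = 0
T: e_1·(0) + e_2·(-2) + e_3·(0) + e_4·(-1) = 0
Solving this homogeneous linear system for the smallest-integer solution (first nonzero entry positive) gives (1, 1, 1, -2).

(1, 1, 1, -2)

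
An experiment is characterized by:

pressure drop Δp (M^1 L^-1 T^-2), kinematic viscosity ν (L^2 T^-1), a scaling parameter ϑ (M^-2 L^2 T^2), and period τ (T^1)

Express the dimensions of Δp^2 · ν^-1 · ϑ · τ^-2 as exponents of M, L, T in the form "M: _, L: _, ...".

Collect each base-dimension exponent across the product:
  M: 2·(1) − (0) + (-2) − 2·(0) = 0
  L: 2·(-1) − (2) + (2) − 2·(0) = -2
  T: 2·(-2) − (-1) + (2) − 2·(1) = -3
So the dimensions are [L⁻² T⁻³].

M: 0, L: -2, T: -3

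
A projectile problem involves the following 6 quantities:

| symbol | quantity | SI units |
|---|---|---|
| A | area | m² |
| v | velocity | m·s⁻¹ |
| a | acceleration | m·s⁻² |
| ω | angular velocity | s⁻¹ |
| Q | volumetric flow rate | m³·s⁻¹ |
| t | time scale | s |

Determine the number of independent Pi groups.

There are 6 variables and 2 base dimensions (L, T).
The dimension matrix has rank 2.
Independent dimensionless groups: 6 − 2 = 4.

4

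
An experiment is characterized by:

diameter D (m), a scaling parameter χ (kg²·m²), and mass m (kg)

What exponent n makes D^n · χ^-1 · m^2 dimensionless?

2

Balance the L exponent: (1)·n from D, plus −(2) + 2·(0) = -2 from the rest, must sum to zero.
n − 2 = 0, so n = 2.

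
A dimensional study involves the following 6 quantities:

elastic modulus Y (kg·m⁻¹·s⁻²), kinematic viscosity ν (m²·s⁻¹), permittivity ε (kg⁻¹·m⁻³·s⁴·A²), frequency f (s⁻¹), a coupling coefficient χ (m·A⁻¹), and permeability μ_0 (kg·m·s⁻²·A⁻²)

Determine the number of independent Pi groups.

2

There are 6 variables and 4 base dimensions (M, L, T, I).
The dimension matrix has rank 4.
Independent dimensionless groups: 6 − 4 = 2.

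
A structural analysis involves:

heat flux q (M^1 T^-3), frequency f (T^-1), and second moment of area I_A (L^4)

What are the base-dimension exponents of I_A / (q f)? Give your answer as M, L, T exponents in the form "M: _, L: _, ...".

Collect each base-dimension exponent across the product:
  M: −(1) − (0) + (0) = -1
  L: −(0) − (0) + (4) = 4
  T: −(-3) − (-1) + (0) = 4
So the dimensions are [M⁻¹ L⁴ T⁴].

M: -1, L: 4, T: 4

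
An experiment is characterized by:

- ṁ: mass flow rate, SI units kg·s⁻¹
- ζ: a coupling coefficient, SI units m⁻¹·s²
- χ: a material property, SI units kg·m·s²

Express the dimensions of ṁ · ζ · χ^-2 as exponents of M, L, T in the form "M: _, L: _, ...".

Collect each base-dimension exponent across the product:
  M: (1) + (0) − 2·(1) = -1
  L: (0) + (-1) − 2·(1) = -3
  T: (-1) + (2) − 2·(2) = -3
So the dimensions are [M⁻¹ L⁻³ T⁻³].

M: -1, L: -3, T: -3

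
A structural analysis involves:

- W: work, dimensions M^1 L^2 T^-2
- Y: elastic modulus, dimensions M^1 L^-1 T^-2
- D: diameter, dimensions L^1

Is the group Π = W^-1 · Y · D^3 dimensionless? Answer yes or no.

Sum the exponent of each base dimension across the product:
  M: −[W]_M + [Y]_M + 3·[D]_M = −(1) + (1) + 3·(0) = 0
  L: −[W]_L + [Y]_L + 3·[D]_L = −(2) + (-1) + 3·(1) = 0
  T: −[W]_T + [Y]_T + 3·[D]_T = −(-2) + (-2) + 3·(0) = 0
  Θ: −[W]_Θ + [Y]_Θ + 3·[D]_Θ = −(0) + (0) + 3·(0) = 0
All base exponents vanish — dimensionless.

yes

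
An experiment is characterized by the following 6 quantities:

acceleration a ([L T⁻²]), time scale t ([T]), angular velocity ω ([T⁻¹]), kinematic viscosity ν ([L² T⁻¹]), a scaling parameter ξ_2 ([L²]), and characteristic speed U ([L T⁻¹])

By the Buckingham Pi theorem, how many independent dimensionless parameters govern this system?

4

There are 6 variables and 2 base dimensions (L, T).
The dimension matrix has rank 2.
Independent dimensionless groups: 6 − 2 = 4.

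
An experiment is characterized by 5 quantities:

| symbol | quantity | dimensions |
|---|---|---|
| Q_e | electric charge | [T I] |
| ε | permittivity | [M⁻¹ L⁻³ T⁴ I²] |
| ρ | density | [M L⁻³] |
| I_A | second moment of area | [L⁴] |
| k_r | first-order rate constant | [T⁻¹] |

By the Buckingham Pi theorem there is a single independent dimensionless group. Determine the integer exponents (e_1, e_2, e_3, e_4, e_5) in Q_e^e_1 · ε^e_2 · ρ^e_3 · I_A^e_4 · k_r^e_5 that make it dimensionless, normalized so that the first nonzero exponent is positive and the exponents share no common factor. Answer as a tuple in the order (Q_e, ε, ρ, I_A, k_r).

M: e_1·(0) + e_2·(-1) + e_3·(1) + e_4·(0) + e_5·(0) = 0
L: e_1·(0) + e_2·(-3) + e_3·(-3) + e_4·(4) + e_5·(0) = 0
T: e_1·(1) + e_2·(4) + e_3·(0) + e_4·(0) + e_5·(-1) = 0
I: e_1·(1) + e_2·(2) + e_3·(0) + e_4·(0) + e_5·(0) = 0
Solving this homogeneous linear system for the smallest-integer solution (first nonzero entry positive) gives (4, -2, -2, -3, -4).

(4, -2, -2, -3, -4)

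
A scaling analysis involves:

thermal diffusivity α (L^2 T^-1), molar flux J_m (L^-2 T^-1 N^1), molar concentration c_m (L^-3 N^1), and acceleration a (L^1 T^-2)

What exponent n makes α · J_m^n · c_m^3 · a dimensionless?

-3

Balance the L exponent: (-2)·n from J_m, plus (2) + 3·(-3) + (1) = -6 from the rest, must sum to zero.
-2n − 6 = 0, so n = -3.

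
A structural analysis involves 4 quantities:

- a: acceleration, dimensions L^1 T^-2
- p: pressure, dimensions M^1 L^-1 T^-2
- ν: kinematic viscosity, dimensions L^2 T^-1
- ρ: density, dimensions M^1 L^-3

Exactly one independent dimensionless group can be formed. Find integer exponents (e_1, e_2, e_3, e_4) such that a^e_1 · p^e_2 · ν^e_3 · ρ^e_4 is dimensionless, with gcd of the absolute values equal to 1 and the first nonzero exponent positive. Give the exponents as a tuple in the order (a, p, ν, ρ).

(2, -3, 2, 3)

M: e_1·(0) + e_2·(1) + e_3·(0) + e_4·(1) = 0
L: e_1·(1) + e_2·(-1) + e_3·(2) + e_4·(-3) = 0
T: e_1·(-2) + e_2·(-2) + e_3·(-1) + e_4·(0) = 0
Solving this homogeneous linear system for the smallest-integer solution (first nonzero entry positive) gives (2, -3, 2, 3).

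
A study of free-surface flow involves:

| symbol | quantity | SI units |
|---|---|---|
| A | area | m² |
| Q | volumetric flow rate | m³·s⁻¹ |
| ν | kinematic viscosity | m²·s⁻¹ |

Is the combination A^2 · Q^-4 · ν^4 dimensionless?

yes

Sum the exponent of each base dimension across the product:
  M: 2·[A]_M − 4·[Q]_M + 4·[ν]_M = 2·(0) − 4·(0) + 4·(0) = 0
  L: 2·[A]_L − 4·[Q]_L + 4·[ν]_L = 2·(2) − 4·(3) + 4·(2) = 0
  T: 2·[A]_T − 4·[Q]_T + 4·[ν]_T = 2·(0) − 4·(-1) + 4·(-1) = 0
All base exponents vanish — dimensionless.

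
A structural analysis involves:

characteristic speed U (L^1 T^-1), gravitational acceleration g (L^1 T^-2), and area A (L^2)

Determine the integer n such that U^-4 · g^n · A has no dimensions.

Balance the L exponent: (1)·n from g, plus −4·(1) + (2) = -2 from the rest, must sum to zero.
n − 2 = 0, so n = 2.

2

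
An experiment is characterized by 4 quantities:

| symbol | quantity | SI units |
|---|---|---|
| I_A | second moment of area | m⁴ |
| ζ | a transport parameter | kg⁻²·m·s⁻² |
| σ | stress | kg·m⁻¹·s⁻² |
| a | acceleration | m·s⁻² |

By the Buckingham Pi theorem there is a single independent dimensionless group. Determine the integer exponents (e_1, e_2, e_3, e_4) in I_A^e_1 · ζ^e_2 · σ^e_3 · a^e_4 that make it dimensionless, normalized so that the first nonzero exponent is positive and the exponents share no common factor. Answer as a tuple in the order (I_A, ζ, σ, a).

(1, 1, 2, -3)

M: e_1·(0) + e_2·(-2) + e_3·(1) + e_4·(0) = 0
L: e_1·(4) + e_2·(1) + e_3·(-1) + e_4·(1) = 0
T: e_1·(0) + e_2·(-2) + e_3·(-2) + e_4·(-2) = 0
Solving this homogeneous linear system for the smallest-integer solution (first nonzero entry positive) gives (1, 1, 2, -3).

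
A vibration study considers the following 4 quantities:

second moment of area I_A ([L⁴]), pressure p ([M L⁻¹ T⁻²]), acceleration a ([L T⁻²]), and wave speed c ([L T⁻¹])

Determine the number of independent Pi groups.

There are 4 variables and 3 base dimensions (M, L, T).
The dimension matrix has rank 3.
Independent dimensionless groups: 4 − 3 = 1.

1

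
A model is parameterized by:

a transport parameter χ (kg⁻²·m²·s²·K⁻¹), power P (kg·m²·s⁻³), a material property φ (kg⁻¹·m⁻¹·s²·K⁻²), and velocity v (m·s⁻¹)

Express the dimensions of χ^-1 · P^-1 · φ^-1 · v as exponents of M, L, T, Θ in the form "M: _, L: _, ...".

M: 2, L: -2, T: -2, Θ: 3

Collect each base-dimension exponent across the product:
  M: −(-2) − (1) − (-1) + (0) = 2
  L: −(2) − (2) − (-1) + (1) = -2
  T: −(2) − (-3) − (2) + (-1) = -2
  Θ: −(-1) − (0) − (-2) + (0) = 3
So the dimensions are [M² L⁻² T⁻² Θ³].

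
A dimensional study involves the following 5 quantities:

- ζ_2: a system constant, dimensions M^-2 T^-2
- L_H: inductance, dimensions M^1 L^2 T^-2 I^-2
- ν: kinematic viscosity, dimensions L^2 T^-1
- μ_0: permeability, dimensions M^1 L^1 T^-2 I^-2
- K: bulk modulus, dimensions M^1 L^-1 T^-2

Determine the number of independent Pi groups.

There are 5 variables and 4 base dimensions (M, L, T, I).
The dimension matrix has rank 4.
Independent dimensionless groups: 5 − 4 = 1.

1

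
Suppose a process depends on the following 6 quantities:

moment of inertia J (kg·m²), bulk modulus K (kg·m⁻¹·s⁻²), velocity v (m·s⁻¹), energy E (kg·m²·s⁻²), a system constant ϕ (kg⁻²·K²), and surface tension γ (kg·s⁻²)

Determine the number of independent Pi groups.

2

There are 6 variables and 4 base dimensions (M, L, T, Θ).
The dimension matrix has rank 4.
Independent dimensionless groups: 6 − 4 = 2.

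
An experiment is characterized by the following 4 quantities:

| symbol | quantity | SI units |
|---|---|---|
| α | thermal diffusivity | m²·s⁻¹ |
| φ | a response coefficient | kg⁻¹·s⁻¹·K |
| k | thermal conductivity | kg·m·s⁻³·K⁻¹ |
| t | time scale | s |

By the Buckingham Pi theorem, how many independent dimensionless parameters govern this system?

There are 4 variables and 4 base dimensions (M, L, T, Θ).
The dimension matrix has rank 3 (less than 4: the dimension vectors are linearly dependent).
Independent dimensionless groups: 4 − 3 = 1.

1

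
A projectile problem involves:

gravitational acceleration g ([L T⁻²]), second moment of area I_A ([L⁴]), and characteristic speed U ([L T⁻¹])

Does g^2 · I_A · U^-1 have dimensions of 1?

Sum the exponent of each base dimension across the product:
  L: 2·[g]_L + [I_A]_L − [U]_L = 2·(1) + (4) − (1) = 5
  T: 2·[g]_T + [I_A]_T − [U]_T = 2·(-2) + (0) − (-1) = -3
Net dimensions [L⁵ T⁻³] ≠ [1] — not dimensionless.

no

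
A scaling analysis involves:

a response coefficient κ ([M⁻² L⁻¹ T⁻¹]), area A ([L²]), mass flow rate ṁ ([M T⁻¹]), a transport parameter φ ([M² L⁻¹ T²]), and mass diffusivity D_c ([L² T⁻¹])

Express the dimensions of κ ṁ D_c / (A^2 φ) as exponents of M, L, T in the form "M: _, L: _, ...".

Collect each base-dimension exponent across the product:
  M: (-2) − 2·(0) + (1) − (2) + (0) = -3
  L: (-1) − 2·(2) + (0) − (-1) + (2) = -2
  T: (-1) − 2·(0) + (-1) − (2) + (-1) = -5
So the dimensions are [M⁻³ L⁻² T⁻⁵].

M: -3, L: -2, T: -5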